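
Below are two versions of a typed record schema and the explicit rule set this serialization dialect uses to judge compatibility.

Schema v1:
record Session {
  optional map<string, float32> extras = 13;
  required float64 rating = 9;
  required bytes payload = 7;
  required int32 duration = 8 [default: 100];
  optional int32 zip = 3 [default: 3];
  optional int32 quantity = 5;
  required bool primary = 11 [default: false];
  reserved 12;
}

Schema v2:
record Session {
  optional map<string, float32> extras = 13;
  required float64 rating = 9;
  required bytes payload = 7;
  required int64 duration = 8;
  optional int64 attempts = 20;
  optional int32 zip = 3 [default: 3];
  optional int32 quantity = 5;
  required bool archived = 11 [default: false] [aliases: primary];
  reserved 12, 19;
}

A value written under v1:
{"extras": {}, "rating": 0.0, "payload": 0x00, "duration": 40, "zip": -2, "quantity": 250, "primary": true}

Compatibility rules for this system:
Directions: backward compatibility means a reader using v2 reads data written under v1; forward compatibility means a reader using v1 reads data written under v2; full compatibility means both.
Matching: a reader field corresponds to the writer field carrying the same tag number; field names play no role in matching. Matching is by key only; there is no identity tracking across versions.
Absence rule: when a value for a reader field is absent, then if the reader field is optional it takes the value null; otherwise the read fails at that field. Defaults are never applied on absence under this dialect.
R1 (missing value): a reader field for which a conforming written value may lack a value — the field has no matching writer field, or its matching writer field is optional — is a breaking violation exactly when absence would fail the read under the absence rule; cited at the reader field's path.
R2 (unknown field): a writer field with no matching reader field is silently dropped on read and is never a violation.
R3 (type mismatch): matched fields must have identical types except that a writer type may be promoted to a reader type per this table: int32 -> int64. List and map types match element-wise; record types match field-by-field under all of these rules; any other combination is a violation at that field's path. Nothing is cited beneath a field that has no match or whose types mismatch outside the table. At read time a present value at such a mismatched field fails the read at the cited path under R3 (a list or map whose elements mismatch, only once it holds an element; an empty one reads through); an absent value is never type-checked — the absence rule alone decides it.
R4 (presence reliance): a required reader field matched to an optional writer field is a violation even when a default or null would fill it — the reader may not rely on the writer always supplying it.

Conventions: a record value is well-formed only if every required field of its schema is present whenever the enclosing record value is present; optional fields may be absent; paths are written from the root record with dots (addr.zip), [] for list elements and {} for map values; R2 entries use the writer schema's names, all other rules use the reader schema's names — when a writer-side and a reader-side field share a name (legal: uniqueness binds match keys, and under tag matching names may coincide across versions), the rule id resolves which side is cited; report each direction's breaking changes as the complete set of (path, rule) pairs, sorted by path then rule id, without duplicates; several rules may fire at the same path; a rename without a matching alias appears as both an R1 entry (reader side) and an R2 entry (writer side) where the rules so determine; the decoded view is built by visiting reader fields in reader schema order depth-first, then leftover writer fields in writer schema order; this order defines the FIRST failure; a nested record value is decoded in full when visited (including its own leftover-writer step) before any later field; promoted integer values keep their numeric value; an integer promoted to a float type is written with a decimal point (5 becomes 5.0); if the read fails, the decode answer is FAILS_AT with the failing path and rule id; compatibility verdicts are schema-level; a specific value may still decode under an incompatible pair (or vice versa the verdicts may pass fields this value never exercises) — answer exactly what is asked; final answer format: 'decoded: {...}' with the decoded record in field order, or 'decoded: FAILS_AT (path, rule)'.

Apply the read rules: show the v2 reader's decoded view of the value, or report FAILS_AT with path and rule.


decoded: {"extras": {}, "rating": 0.0, "payload": 0x00, "duration": 40, "attempts": null, "zip": -2, "quantity": 250, "archived": true}

each type pair in Session: writer, then reader
migrating the Session value to v2:
  extras := {}
  rating := 0.0
  payload := 0x00
  duration := 40 (int32 -> int64)
  attempts := null (missing; optional => null)
  zip := -2
  quantity := 250
  archived := true (from writer primary)
  => decoded: {"extras": {}, "rating": 0.0, "payload": 0x00, "duration": 40, "attempts": null, "zip": -2, "quantity": 250, "archived": true}
checking off the Session differences that do not matter here:
  field duration in record Session: type int32 changed to int64 (its default is dropped) -> schema-level compatibility only; this Session value's decode is unchanged


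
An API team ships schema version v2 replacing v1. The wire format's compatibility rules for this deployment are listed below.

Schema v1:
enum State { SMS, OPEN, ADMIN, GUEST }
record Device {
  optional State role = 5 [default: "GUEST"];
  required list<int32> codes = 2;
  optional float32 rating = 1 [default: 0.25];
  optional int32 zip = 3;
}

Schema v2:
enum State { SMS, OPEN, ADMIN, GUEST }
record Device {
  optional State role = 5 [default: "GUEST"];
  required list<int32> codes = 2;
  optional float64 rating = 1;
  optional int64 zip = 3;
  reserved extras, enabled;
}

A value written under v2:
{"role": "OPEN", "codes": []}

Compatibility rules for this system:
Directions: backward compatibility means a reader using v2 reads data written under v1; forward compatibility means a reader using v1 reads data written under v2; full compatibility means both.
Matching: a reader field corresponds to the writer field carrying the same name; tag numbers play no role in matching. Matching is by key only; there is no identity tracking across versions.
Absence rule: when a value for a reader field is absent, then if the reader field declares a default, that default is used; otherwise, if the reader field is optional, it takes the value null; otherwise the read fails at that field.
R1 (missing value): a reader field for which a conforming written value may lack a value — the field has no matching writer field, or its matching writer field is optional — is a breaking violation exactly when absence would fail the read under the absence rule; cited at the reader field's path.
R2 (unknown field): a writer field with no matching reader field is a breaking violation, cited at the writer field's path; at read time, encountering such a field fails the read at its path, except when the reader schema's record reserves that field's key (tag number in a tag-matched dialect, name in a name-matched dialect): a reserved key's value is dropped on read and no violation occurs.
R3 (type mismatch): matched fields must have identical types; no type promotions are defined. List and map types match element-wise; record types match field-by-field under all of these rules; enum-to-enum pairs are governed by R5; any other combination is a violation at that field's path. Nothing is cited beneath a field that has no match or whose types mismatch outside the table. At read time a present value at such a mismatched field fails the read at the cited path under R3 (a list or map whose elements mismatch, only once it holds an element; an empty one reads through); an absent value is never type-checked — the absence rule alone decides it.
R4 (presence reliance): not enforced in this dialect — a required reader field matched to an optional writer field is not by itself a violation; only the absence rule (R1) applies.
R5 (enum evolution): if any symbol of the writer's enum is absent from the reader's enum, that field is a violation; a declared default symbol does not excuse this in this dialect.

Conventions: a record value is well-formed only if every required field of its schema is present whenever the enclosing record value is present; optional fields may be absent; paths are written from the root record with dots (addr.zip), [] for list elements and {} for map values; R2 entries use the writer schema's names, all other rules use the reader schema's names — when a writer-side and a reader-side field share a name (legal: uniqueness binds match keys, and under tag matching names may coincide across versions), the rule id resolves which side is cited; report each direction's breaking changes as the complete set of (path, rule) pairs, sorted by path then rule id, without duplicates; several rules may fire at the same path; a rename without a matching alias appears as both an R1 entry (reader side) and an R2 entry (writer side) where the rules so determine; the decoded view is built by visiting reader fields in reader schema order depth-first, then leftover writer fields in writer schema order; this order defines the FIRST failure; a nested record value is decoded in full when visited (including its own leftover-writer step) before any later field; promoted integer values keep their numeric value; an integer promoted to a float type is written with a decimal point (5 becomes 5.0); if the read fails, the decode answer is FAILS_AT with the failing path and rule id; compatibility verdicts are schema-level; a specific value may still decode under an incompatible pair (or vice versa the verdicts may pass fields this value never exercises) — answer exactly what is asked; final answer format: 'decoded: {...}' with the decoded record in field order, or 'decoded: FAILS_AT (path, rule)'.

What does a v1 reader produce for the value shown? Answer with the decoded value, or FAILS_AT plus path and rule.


decoded: {"role": "OPEN", "codes": [], "rating": 0.25, "zip": null}

each type pair in Device: writer, then reader
decode walk for Device under reader schema v1:
  role := "OPEN"
  codes := []
  rating := 0.25 (no value, default fills)
  zip := null (not supplied -> null)
  => decoded: {"role": "OPEN", "codes": [], "rating": 0.25, "zip": null}
checking off the Device differences that do not matter here:
  field zip in record Device: type int32 changed to int64 -> schema-level compatibility only; this Device value's decode is unchanged
  field rating in record Device: type float32 changed to float64 (its default is dropped) -> schema-level compatibility only; this Device value's decode is unchanged


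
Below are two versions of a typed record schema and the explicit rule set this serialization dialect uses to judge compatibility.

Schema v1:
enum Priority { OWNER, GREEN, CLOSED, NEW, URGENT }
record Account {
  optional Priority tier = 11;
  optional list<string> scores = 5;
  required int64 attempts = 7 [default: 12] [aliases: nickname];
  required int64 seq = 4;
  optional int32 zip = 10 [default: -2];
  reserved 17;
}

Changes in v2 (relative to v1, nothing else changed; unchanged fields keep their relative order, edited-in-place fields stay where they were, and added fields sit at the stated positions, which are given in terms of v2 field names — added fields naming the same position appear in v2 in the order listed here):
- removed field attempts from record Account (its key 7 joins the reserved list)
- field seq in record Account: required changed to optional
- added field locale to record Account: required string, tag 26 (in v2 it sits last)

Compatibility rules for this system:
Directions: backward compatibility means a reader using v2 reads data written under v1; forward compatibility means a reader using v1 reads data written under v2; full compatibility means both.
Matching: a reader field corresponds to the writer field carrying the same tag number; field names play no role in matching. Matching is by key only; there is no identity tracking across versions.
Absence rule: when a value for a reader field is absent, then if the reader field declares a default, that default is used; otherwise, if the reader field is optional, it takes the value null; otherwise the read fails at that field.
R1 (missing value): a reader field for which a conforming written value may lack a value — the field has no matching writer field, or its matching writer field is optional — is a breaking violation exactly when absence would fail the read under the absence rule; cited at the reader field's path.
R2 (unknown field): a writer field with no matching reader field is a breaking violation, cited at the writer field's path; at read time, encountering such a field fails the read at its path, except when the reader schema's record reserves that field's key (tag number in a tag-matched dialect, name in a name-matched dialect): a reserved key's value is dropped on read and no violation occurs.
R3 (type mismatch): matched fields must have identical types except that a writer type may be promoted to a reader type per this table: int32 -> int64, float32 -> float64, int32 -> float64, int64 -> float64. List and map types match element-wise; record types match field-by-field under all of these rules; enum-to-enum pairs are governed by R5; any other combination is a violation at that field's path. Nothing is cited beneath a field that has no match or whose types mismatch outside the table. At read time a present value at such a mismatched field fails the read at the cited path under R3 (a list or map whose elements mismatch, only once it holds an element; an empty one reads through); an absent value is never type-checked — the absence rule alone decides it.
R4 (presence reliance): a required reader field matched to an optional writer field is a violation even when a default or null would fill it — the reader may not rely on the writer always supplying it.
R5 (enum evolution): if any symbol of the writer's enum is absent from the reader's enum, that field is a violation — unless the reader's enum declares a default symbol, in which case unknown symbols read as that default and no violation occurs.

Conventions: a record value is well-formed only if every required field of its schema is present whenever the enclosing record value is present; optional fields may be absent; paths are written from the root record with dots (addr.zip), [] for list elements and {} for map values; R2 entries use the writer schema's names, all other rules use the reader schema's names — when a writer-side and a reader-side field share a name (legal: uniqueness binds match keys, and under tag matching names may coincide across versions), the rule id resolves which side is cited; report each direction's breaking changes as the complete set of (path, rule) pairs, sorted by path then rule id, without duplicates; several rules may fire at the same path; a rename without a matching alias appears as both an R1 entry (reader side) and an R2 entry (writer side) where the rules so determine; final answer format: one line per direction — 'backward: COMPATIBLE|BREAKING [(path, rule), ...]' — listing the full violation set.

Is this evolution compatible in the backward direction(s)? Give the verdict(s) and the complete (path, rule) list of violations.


backward: BREAKING [(locale, R1)]

the writer's type comes first in each Account pair
backward for Account (reader v2, writer v1):
  writer optional, Priority -> Priority: reader tier maps from writer tier
  writer optional, list<string> -> list<string>: reader scores maps from writer scores
  writer required, int64 -> int64: reader seq maps from writer seq
  writer optional, int32 -> int32: reader zip maps from writer zip
  locale: no writer-side match
  writer field attempts has no reader counterpart
  breaking: (locale, R1)
  => backward: BREAKING (1)
the other Account changes do not affect what is asked:
  removed field attempts from record Account (its key 7 joins the reserved list) -> triggers nothing under Account's printed rules — same verdict
  field seq in record Account: required changed to optional -> matters only for Account's forward compatibility — outside the asked direction


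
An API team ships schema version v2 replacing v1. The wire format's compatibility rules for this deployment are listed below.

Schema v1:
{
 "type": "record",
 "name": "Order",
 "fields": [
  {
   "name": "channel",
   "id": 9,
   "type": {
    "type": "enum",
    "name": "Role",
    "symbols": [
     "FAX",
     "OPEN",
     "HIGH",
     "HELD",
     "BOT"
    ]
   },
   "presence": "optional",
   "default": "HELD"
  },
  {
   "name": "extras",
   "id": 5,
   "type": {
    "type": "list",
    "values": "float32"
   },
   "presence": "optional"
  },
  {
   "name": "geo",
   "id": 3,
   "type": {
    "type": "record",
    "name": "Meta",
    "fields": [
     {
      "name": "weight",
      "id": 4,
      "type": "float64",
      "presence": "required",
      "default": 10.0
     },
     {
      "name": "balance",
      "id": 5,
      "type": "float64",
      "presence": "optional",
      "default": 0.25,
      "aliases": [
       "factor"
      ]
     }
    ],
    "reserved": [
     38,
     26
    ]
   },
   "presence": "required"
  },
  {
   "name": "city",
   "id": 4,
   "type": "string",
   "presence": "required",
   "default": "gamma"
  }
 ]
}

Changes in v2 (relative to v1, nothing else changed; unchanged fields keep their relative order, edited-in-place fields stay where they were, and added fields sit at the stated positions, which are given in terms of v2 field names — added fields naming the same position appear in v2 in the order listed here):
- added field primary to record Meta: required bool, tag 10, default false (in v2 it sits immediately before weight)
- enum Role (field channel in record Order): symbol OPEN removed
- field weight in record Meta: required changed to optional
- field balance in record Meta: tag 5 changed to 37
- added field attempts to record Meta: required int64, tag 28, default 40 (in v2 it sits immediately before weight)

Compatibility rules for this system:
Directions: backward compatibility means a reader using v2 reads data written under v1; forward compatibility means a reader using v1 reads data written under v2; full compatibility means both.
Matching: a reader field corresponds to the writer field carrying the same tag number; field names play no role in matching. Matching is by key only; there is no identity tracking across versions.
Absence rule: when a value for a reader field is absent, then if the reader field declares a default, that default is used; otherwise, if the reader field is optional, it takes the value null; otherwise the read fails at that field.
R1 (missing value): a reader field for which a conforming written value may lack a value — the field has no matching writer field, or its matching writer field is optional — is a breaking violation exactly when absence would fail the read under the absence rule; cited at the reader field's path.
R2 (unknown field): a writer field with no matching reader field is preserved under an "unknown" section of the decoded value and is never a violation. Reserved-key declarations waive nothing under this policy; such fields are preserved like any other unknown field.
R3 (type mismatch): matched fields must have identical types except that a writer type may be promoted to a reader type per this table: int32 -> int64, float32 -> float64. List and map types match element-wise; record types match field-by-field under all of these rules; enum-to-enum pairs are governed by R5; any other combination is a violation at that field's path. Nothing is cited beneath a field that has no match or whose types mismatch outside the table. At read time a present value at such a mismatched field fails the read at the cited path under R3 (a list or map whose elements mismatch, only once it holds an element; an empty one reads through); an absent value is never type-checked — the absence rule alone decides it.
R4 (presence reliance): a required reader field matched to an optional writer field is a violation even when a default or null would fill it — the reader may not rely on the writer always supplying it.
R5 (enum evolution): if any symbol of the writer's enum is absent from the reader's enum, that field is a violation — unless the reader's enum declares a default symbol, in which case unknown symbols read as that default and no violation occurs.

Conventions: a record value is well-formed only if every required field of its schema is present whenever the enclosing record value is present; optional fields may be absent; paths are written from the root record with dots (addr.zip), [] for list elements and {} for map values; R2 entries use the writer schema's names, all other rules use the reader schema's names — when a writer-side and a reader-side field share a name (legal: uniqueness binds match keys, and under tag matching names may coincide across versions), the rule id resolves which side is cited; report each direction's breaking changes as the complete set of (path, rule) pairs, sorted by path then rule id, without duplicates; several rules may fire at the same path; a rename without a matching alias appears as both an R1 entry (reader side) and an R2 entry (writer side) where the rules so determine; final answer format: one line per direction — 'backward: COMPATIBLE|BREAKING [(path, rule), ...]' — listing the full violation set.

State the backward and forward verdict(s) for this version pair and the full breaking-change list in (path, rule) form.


backward: BREAKING [(channel, R5)]; forward: BREAKING [(geo.weight, R4)]

arrows below run writer -> reader for Order
backward on Order — v2 reading data written by v1:
  channel: Role -> Role, writer optional; from channel
  extras: list<float32> -> list<float32>, writer optional; from extras
  geo: Meta -> Meta, writer required; from geo
  city: string -> string, writer required; from city
  geo.primary: no writer match
  geo.attempts: no writer match
  geo.weight: float64 -> float64, writer required; from geo.weight
  geo.balance: no writer match
  geo.balance (writer side), unknown to reader
  R5 fires at channel
  backward on Order therefore BREAKING (1)
forward on Order — v1 reading data written by v2:
  channel: Role -> Role, writer optional; from channel
  extras: list<float32> -> list<float32>, writer optional; from extras
  geo: Meta -> Meta, writer required; from geo
  city: string -> string, writer required; from city
  geo.weight: float64 -> float64, writer optional; from geo.weight
  geo.balance: no writer match
  geo.primary (writer side), unknown to reader
  geo.attempts (writer side), unknown to reader
  geo.balance (writer side), unknown to reader
  R4 fires at geo.weight
  forward on Order therefore BREAKING (1)


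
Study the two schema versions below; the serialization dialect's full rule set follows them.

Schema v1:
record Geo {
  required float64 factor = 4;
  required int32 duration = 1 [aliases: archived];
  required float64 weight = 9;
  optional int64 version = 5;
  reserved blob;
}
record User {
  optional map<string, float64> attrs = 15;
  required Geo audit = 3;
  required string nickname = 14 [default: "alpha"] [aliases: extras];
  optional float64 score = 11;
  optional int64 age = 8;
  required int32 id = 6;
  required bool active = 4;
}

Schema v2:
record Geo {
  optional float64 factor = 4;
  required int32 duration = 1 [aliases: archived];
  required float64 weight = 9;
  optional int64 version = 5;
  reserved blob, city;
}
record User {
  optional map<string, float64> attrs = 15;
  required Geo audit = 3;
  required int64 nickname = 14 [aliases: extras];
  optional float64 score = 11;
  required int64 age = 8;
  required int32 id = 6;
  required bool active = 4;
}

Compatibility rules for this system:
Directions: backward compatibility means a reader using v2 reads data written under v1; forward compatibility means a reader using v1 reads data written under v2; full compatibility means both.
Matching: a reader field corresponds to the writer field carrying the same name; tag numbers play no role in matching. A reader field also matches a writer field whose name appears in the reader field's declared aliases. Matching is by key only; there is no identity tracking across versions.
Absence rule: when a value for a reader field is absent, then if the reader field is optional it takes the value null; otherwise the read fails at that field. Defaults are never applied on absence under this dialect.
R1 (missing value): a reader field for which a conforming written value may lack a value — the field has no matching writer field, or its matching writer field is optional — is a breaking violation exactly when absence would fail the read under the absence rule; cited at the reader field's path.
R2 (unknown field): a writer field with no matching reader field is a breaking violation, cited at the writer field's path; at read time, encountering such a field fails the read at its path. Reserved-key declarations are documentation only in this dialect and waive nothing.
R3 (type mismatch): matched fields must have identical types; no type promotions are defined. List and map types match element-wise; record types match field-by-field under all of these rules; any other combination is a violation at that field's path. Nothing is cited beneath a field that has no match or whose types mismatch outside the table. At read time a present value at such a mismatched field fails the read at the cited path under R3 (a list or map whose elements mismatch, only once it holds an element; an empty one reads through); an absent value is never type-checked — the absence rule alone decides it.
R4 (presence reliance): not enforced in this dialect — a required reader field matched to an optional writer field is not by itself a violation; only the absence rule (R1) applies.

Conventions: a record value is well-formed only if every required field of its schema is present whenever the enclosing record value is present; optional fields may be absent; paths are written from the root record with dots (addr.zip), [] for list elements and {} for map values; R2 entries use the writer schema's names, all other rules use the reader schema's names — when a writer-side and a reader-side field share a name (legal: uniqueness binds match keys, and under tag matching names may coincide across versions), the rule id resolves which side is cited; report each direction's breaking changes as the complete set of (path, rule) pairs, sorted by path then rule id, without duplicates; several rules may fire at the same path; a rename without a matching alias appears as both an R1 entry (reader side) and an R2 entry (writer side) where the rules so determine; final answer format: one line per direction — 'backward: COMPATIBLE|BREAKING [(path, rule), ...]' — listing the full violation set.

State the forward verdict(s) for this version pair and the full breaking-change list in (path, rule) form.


each type pair in User: writer, then reader
forward analysis of User with v1 as reader and v2 as writer:
  map<string, float64> -> map<string, float64>, writer optional: attrs aligns to attrs
  Geo -> Geo, writer required: audit aligns to audit
  int64 -> string, writer required: nickname aligns to nickname
  float64 -> float64, writer optional: score aligns to score
  int64 -> int64, writer required: age aligns to age
  int32 -> int32, writer required: id aligns to id
  bool -> bool, writer required: active aligns to active
  float64 -> float64, writer optional: audit.factor aligns to audit.factor
  int32 -> int32, writer required: audit.duration aligns to audit.duration
  float64 -> float64, writer required: audit.weight aligns to audit.weight
  int64 -> int64, writer optional: audit.version aligns to audit.version
  breaking: (audit.factor, R1)
  breaking: (nickname, R3)
  forward on User therefore BREAKING (2)
the other User changes do not affect what is asked:
  field age in record User: optional changed to required -> its effect on User is confined to the backward direction, not asked

forward: BREAKING [(audit.factor, R1), (nickname, R3)]


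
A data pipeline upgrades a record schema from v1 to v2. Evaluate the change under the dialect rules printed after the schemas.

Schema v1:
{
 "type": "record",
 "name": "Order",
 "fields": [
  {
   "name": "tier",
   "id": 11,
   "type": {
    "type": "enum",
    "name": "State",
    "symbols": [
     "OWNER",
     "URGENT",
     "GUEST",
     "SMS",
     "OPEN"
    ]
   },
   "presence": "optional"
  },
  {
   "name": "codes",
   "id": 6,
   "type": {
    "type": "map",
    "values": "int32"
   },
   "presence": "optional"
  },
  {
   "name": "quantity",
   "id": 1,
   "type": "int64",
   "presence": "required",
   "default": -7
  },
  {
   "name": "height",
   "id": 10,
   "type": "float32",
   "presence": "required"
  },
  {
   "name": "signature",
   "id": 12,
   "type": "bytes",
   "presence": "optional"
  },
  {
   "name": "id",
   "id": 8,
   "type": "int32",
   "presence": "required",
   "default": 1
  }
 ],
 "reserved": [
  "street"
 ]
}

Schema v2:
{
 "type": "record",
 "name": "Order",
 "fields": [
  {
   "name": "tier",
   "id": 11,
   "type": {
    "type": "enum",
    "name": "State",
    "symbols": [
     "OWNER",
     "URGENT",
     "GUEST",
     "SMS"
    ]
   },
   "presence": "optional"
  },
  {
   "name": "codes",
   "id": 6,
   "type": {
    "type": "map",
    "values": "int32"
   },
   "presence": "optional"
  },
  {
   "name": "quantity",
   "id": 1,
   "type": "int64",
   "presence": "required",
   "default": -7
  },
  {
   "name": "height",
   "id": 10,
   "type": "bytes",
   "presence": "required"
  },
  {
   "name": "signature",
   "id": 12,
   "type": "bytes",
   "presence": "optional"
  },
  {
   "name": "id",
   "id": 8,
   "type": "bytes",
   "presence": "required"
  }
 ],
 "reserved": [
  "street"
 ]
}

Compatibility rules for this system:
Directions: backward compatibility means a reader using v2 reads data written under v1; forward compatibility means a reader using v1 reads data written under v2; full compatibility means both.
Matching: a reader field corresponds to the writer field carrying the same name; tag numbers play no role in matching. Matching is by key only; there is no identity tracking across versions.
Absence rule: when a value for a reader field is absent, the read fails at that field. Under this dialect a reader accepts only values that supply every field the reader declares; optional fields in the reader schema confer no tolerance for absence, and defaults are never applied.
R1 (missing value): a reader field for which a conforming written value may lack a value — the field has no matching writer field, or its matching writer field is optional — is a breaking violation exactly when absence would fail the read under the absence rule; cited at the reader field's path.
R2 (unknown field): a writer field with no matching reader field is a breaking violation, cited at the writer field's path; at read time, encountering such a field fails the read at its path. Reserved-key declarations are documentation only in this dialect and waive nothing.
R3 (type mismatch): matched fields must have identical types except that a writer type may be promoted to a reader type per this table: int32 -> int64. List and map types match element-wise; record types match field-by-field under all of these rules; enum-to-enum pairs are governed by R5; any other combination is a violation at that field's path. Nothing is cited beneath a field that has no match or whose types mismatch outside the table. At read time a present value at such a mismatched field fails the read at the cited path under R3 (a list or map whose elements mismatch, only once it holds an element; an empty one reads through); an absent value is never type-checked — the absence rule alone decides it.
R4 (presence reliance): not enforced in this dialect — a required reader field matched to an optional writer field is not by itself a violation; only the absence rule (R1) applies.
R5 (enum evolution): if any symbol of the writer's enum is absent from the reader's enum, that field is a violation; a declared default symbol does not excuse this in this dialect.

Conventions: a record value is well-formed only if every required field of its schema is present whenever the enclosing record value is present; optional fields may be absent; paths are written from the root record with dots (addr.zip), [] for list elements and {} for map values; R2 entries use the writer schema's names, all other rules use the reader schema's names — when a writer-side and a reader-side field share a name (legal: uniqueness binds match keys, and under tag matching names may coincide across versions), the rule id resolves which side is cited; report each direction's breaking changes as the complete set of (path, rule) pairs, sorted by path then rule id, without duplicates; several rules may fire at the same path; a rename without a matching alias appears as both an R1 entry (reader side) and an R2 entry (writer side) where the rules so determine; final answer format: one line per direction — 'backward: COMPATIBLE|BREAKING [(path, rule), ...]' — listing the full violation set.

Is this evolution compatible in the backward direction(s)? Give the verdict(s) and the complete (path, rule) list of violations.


backward: BREAKING [(codes, R1), (height, R3), (id, R3), (signature, R1), (tier, R1), (tier, R5)]

in Order below, arrows point writer -> reader
checking backward for Order: reader v2 against writer v1:
  writer optional, State -> State: reader tier maps from writer tier
  writer optional, map<string, int32> -> map<string, int32>: reader codes maps from writer codes
  writer required, int64 -> int64: reader quantity maps from writer quantity
  writer required, float32 -> bytes: reader height maps from writer height
  writer optional, bytes -> bytes: reader signature maps from writer signature
  writer required, int32 -> bytes: reader id maps from writer id
  violation R1 at codes
  violation R3 at height
  violation R3 at id
  violation R1 at signature
  violation R1 at tier
  violation R5 at tier
  => backward: BREAKING (6)


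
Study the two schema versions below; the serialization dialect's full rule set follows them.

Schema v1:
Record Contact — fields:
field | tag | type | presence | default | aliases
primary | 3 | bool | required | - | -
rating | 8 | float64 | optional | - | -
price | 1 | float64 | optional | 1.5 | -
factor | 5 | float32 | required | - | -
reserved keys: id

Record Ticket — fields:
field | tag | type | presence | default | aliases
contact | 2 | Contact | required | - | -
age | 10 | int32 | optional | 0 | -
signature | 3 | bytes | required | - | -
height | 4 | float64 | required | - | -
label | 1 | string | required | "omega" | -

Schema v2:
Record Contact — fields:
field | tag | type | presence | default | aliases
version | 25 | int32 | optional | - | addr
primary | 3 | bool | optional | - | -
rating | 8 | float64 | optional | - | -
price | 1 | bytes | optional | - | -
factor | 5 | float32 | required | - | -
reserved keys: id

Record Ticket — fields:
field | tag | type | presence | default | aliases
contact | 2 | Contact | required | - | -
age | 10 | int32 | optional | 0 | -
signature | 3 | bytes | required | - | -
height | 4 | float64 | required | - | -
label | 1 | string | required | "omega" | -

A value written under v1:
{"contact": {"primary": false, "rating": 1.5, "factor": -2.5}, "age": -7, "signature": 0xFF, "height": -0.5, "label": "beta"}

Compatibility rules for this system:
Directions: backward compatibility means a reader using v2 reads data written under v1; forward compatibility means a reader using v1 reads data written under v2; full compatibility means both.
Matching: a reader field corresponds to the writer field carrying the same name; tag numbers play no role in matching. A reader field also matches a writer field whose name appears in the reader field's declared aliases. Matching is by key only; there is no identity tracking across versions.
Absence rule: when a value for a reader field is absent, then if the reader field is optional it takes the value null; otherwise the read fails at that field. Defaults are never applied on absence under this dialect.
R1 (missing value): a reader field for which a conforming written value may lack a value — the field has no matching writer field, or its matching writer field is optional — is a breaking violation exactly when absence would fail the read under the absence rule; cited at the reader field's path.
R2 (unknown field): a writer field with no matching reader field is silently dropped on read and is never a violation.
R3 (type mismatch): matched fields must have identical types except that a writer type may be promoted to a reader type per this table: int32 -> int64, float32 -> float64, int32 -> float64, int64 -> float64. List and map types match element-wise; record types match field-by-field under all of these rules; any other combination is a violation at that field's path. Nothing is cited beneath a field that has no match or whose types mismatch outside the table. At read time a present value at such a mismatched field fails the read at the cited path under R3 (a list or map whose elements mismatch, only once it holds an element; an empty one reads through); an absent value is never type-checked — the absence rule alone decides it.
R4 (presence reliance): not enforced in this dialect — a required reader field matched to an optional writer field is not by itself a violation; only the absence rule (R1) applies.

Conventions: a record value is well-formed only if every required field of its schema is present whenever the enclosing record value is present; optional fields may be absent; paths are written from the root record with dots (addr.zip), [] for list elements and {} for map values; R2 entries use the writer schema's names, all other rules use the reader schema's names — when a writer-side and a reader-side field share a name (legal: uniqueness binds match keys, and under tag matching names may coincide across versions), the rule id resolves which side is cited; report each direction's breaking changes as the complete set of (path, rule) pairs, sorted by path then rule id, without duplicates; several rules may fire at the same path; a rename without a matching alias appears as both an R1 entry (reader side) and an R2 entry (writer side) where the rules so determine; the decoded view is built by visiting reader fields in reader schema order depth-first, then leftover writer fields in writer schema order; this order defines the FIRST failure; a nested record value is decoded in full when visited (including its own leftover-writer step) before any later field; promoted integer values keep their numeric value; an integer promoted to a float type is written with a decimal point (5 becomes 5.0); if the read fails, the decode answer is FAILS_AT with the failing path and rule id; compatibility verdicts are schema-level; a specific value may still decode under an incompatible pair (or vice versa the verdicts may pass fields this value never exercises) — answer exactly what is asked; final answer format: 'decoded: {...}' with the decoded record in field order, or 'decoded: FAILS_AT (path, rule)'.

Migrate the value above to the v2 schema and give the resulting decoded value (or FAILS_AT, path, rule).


arrows below run writer -> reader for Ticket
decode walk for Ticket under reader schema v2:
  contact.version := null (not supplied -> null)
  contact.primary := false
  contact.rating := 1.5
  contact.price := null (not supplied -> null)
  contact.factor := -2.5
  age := -7
  signature := 0xFF
  height := -0.5
  label := "beta"
  => decoded: {"contact": {"version": null, "primary": false, "rating": 1.5, "price": null, "factor": -2.5}, "age": -7, "signature": 0xFF, "height": -0.5, "label": "beta"}
remaining Ticket differences; none change what is asked:
  field primary in record Contact: required changed to optional -> shifts the Ticket verdicts, not this decode
  field price in record Contact: type float64 changed to bytes (its default is dropped) -> shifts the Ticket verdicts, not this decode

decoded: {"contact": {"version": null, "primary": false, "rating": 1.5, "price": null, "factor": -2.5}, "age": -7, "signature": 0xFF, "height": -0.5, "label": "beta"}
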